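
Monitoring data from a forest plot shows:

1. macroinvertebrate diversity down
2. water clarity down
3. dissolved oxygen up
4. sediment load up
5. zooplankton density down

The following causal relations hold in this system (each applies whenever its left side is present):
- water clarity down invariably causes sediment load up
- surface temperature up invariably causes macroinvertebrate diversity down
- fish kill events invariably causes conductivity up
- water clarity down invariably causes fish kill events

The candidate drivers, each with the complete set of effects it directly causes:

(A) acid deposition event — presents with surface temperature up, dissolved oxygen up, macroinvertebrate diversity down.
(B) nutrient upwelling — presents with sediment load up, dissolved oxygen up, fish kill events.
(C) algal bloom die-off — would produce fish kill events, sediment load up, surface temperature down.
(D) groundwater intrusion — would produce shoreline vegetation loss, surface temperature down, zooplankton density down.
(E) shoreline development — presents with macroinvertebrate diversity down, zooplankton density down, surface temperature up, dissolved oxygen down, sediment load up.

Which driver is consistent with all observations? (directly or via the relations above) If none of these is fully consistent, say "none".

Testing each hypothesis:
(A) acid deposition event — macroinvertebrate diversity down match; water clarity down miss; dissolved oxygen up match; sediment load up miss; zooplankton density down miss
(B) nutrient upwelling — macroinvertebrate diversity down miss; water clarity down miss; dissolved oxygen up match; sediment load up match; zooplankton density down miss
(C) algal bloom die-off — macroinvertebrate diversity down miss; water clarity down miss; dissolved oxygen up miss; sediment load up match; zooplankton density down miss
(D) groundwater intrusion — does not account for macroinvertebrate diversity down, water clarity down, dissolved oxygen up, sediment load up
(E) shoreline development — macroinvertebrate diversity down match; water clarity down miss; dissolved oxygen up miss; sediment load up match; zooplankton density down match
None of the listed candidates fits everything.

none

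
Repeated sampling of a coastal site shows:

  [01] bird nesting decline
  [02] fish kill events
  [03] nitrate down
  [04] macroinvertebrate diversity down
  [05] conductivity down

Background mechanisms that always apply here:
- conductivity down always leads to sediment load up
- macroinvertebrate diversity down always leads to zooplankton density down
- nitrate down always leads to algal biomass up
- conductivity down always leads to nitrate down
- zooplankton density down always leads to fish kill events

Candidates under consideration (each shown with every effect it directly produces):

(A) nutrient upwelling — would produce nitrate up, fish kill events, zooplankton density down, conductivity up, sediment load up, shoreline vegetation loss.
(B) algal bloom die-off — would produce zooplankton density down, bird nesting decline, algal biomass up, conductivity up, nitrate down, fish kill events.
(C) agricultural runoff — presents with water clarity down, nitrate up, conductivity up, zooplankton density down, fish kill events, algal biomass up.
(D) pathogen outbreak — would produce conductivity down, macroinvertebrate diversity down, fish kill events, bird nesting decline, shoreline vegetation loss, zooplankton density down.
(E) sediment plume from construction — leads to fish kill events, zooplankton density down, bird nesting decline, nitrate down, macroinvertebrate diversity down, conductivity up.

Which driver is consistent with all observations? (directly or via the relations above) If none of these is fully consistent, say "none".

D

Per-candidate check:
(A) nutrient upwelling — bird nesting decline miss; fish kill events match; nitrate down miss; macroinvertebrate diversity down miss; conductivity down miss
(B) algal bloom die-off — bird nesting decline match; fish kill events match; nitrate down match; macroinvertebrate diversity down miss; conductivity down miss
(C) agricultural runoff — bird nesting decline miss; fish kill events match; nitrate down miss; macroinvertebrate diversity down miss; conductivity down miss
(D) pathogen outbreak — bird nesting decline match; fish kill events match; nitrate down match (by conductivity down → nitrate down); macroinvertebrate diversity down match; conductivity down match
(E) sediment plume from construction — bird nesting decline match; fish kill events match; nitrate down match; macroinvertebrate diversity down match; conductivity down miss
Only (D) is consistent with every observation.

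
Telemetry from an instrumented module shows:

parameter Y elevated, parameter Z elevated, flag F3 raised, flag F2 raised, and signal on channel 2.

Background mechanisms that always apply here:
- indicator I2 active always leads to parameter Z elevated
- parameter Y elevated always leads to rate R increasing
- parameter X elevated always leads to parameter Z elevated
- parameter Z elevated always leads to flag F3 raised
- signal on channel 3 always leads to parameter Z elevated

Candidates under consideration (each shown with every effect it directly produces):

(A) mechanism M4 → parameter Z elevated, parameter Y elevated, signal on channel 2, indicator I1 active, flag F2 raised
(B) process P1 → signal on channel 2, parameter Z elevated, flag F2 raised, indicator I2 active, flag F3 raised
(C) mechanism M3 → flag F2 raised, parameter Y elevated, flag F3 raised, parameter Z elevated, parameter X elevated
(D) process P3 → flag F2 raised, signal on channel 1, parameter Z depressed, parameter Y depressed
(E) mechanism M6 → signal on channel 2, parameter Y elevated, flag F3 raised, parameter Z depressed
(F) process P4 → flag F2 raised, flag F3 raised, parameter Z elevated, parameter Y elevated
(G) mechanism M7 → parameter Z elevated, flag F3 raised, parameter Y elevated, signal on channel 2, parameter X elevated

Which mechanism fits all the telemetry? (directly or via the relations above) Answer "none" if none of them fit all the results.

A

Per-candidate check:
(A) mechanism M4 — accounts for every observation (flag F3 raised via parameter Z elevated → flag F3 raised)
(B) process P1 — does not account for parameter Y elevated
(C) mechanism M3 — parameter Y elevated +; parameter Z elevated +; flag F3 raised +; flag F2 raised +; signal on channel 2 -
(D) process P3 — fails on parameter Y elevated, parameter Z elevated, flag F3 raised, signal on channel 2 (predicts parameter Y depressed, not parameter Y elevated; predicts parameter Z depressed, not parameter Z elevated)
(E) mechanism M6 — fails on parameter Z elevated, flag F2 raised (predicts parameter Z depressed, not parameter Z elevated)
(F) process P4 — does not account for signal on channel 2
(G) mechanism M7 — does not account for flag F2 raised
Only (A) is consistent with every observation.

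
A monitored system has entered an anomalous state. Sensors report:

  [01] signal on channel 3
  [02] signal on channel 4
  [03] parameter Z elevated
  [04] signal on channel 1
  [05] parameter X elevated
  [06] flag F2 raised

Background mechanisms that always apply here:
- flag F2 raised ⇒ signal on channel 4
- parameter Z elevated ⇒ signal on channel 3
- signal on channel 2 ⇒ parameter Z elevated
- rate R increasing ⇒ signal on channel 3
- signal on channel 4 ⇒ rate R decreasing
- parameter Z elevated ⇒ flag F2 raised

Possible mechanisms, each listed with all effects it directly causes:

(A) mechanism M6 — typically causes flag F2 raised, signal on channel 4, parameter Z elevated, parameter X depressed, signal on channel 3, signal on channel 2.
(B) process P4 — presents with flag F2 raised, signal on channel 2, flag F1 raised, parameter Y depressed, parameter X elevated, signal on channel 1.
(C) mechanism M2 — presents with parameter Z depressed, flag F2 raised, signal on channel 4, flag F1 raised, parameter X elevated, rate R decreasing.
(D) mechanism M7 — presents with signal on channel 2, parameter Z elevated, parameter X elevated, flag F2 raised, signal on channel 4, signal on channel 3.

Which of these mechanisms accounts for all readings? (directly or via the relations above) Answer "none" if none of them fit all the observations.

B

Checking each candidate against the observations:
(A) mechanism M6 — fails on signal on channel 1, parameter X elevated (predicts parameter X depressed, not parameter X elevated)
(B) process P4 — signal on channel 3 match (through signal on channel 2 → parameter Z elevated → signal on channel 3); signal on channel 4 match (through flag F2 raised → signal on channel 4); parameter Z elevated match (through signal on channel 2 → parameter Z elevated); signal on channel 1 match; parameter X elevated match; flag F2 raised match
(C) mechanism M2 — fails on signal on channel 3, parameter Z elevated, signal on channel 1 (predicts parameter Z depressed, not parameter Z elevated)
(D) mechanism M7 — signal on channel 3 match; signal on channel 4 match; parameter Z elevated match; signal on channel 1 miss; parameter X elevated match; flag F2 raised match
(B) is the only candidate with no mismatches.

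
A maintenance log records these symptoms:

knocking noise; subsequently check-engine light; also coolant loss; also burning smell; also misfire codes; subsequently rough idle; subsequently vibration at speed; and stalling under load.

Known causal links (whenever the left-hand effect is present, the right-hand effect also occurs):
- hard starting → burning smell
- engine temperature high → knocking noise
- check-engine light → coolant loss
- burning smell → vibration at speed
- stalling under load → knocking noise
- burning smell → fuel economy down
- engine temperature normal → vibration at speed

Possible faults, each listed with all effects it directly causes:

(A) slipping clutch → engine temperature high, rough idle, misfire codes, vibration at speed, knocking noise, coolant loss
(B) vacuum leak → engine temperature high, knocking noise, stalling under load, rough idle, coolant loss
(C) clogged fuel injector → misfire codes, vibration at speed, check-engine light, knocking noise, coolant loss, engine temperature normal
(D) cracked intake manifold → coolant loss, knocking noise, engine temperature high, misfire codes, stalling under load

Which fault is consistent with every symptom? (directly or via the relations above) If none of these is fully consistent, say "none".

none

For each candidate, compare predicted effects to what was observed:
(A) slipping clutch — knocking noise match; check-engine light miss; coolant loss match; burning smell miss; misfire codes match; rough idle match; vibration at speed match; stalling under load miss
(B) vacuum leak — does not account for check-engine light, burning smell, misfire codes, vibration at speed
(C) clogged fuel injector — knocking noise match; check-engine light match; coolant loss match; burning smell miss; misfire codes match; rough idle miss; vibration at speed match; stalling under load miss
(D) cracked intake manifold — knocking noise match; check-engine light miss; coolant loss match; burning smell miss; misfire codes match; rough idle miss; vibration at speed miss; stalling under load match
No candidate is consistent with all observations.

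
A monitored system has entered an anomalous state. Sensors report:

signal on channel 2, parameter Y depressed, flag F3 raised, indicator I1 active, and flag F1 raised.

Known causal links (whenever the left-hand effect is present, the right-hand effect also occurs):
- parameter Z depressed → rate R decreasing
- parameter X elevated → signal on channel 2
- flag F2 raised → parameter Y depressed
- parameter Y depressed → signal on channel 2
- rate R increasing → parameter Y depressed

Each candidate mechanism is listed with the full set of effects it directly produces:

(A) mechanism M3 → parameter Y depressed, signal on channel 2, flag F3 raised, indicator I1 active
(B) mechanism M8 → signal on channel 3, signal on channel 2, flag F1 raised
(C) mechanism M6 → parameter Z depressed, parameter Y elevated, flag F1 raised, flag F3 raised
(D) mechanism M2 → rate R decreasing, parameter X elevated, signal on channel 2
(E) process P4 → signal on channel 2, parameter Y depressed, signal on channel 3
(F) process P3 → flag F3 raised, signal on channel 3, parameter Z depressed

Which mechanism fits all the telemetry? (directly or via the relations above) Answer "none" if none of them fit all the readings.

Per-candidate check:
(A) mechanism M3 — signal on channel 2 +; parameter Y depressed +; flag F3 raised +; indicator I1 active +; flag F1 raised -
(B) mechanism M8 — does not account for parameter Y depressed, flag F3 raised, indicator I1 active
(C) mechanism M6 — signal on channel 2 -; parameter Y depressed -; flag F3 raised +; indicator I1 active -; flag F1 raised +
(D) mechanism M2 — signal on channel 2 +; parameter Y depressed -; flag F3 raised -; indicator I1 active -; flag F1 raised -
(E) process P4 — does not account for flag F3 raised, indicator I1 active, flag F1 raised
(F) process P3 — does not account for signal on channel 2, parameter Y depressed, indicator I1 active, flag F1 raised
No candidate is consistent with all observations.

none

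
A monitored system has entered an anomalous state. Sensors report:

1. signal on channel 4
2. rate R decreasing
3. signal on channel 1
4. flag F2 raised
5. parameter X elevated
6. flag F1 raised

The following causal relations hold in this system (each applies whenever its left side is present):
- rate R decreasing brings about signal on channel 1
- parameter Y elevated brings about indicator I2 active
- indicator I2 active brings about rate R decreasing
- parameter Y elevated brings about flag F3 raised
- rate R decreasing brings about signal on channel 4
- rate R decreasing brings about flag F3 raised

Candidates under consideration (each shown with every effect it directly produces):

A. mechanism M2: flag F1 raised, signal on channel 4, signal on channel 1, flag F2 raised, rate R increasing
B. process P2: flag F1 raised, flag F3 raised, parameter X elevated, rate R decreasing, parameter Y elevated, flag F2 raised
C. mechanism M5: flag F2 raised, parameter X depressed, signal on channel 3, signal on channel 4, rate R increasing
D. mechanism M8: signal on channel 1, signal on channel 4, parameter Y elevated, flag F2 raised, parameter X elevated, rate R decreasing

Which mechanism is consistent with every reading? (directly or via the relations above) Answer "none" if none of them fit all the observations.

B

Checking each candidate against the observations:
(A) mechanism M2 — fails on rate R decreasing, parameter X elevated (predicts rate R increasing, not rate R decreasing)
(B) process P2 — signal on channel 4 ✓ (by rate R decreasing → signal on channel 4); rate R decreasing ✓; signal on channel 1 ✓ (by rate R decreasing → signal on channel 1); flag F2 raised ✓; parameter X elevated ✓; flag F1 raised ✓
(C) mechanism M5 — fails on rate R decreasing, signal on channel 1, parameter X elevated, flag F1 raised (predicts rate R increasing, not rate R decreasing; predicts parameter X depressed, not parameter X elevated)
(D) mechanism M8 — does not account for flag F1 raised
(B) is the only candidate with no mismatches.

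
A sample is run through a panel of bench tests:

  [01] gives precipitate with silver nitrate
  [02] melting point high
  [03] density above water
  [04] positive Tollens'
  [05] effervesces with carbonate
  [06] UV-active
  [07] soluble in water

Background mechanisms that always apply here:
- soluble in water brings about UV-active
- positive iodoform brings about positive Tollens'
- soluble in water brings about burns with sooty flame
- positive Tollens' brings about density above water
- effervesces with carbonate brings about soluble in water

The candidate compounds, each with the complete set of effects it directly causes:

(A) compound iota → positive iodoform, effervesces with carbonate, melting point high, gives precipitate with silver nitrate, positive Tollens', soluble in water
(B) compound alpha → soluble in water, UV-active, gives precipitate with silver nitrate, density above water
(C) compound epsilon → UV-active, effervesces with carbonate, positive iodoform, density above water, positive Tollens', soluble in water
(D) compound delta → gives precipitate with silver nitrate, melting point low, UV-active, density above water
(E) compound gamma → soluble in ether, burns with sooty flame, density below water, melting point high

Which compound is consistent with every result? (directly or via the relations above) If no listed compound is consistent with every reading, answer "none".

A

Per-candidate check:
(A) compound iota — gives precipitate with silver nitrate ✓; melting point high ✓; density above water ✓ (via positive Tollens' → density above water); positive Tollens' ✓; effervesces with carbonate ✓; UV-active ✓ (via soluble in water → UV-active); soluble in water ✓
(B) compound alpha — gives precipitate with silver nitrate ✓; melting point high ✗; density above water ✓; positive Tollens' ✗; effervesces with carbonate ✗; UV-active ✓; soluble in water ✓
(C) compound epsilon — does not account for gives precipitate with silver nitrate, melting point high
(D) compound delta — fails on melting point high, positive Tollens', effervesces with carbonate, soluble in water (predicts melting point low, not melting point high)
(E) compound gamma — gives precipitate with silver nitrate ✗; melting point high ✓; density above water ✗; positive Tollens' ✗; effervesces with carbonate ✗; UV-active ✗; soluble in water ✗
Only (A) is consistent with every observation.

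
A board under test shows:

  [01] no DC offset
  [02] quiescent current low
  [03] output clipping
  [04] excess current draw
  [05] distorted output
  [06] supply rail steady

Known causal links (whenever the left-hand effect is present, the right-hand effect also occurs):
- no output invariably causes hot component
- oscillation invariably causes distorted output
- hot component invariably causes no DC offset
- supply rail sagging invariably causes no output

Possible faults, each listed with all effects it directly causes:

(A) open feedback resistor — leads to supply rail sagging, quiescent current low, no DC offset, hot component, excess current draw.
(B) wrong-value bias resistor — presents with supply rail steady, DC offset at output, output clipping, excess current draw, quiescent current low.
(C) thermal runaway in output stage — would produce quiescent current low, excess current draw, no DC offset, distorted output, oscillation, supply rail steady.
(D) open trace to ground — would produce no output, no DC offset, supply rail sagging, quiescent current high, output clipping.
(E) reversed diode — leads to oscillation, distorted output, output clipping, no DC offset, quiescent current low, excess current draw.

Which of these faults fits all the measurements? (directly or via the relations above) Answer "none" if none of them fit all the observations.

For each candidate, compare predicted effects to what was observed:
(A) open feedback resistor — fails on output clipping, distorted output, supply rail steady (predicts supply rail sagging, not supply rail steady)
(B) wrong-value bias resistor — no DC offset ✗; quiescent current low ✓; output clipping ✓; excess current draw ✓; distorted output ✗; supply rail steady ✓
(C) thermal runaway in output stage — no DC offset ✓; quiescent current low ✓; output clipping ✗; excess current draw ✓; distorted output ✓; supply rail steady ✓
(D) open trace to ground — no DC offset ✓; quiescent current low ✗; output clipping ✓; excess current draw ✗; distorted output ✗; supply rail steady ✗
(E) reversed diode — does not account for supply rail steady
None of the listed candidates fits everything.

none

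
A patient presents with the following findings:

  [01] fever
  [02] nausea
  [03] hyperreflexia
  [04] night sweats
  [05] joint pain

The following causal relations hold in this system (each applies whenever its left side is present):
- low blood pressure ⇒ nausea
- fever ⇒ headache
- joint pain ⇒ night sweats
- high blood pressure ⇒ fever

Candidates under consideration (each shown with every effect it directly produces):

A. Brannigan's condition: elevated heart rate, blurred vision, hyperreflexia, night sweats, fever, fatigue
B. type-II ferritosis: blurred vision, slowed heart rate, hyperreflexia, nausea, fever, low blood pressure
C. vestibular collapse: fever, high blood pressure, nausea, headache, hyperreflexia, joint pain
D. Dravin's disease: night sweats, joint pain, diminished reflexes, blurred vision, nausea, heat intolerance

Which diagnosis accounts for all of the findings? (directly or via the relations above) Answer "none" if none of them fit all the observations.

C

Testing each hypothesis:
(A) Brannigan's condition — fever match; nausea miss; hyperreflexia match; night sweats match; joint pain miss
(B) type-II ferritosis — does not account for night sweats, joint pain
(C) vestibular collapse — accounts for every observation (night sweats by joint pain → night sweats)
(D) Dravin's disease — fever miss; nausea match; hyperreflexia miss; night sweats match; joint pain match
(C) alone accounts for all the evidence.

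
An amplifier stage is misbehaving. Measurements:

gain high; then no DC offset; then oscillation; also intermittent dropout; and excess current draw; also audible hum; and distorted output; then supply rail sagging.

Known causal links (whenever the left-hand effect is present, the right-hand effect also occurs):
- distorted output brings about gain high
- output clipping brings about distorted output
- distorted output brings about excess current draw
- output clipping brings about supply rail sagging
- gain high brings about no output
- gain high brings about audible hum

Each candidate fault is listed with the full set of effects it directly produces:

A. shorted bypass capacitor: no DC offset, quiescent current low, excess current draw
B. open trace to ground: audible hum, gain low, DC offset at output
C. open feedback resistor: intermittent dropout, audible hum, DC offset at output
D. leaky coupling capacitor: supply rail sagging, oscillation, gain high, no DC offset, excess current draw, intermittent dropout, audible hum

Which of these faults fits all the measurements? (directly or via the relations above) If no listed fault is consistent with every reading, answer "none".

Checking each candidate against the observations:
(A) shorted bypass capacitor — gain high NO; no DC offset yes; oscillation NO; intermittent dropout NO; excess current draw yes; audible hum NO; distorted output NO; supply rail sagging NO
(B) open trace to ground — gain high NO; no DC offset NO; oscillation NO; intermittent dropout NO; excess current draw NO; audible hum yes; distorted output NO; supply rail sagging NO
(C) open feedback resistor — fails on gain high, no DC offset, oscillation, excess current draw, distorted output, supply rail sagging (predicts DC offset at output, not no DC offset)
(D) leaky coupling capacitor — gain high yes; no DC offset yes; oscillation yes; intermittent dropout yes; excess current draw yes; audible hum yes; distorted output NO; supply rail sagging yes
Every candidate fails on at least one observation.

none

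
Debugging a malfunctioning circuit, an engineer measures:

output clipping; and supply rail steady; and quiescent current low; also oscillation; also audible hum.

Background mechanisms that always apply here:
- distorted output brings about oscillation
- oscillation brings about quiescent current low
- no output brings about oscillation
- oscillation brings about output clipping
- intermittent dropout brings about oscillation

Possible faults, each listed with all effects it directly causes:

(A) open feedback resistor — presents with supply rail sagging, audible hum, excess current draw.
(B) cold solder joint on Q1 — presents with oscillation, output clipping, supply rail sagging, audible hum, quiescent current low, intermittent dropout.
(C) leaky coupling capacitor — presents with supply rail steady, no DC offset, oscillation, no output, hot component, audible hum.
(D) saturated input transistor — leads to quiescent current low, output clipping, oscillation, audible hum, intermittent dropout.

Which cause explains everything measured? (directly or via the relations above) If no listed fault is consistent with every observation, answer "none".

Per-candidate check:
(A) open feedback resistor — output clipping miss; supply rail steady miss; quiescent current low miss; oscillation miss; audible hum match
(B) cold solder joint on Q1 — output clipping match; supply rail steady miss; quiescent current low match; oscillation match; audible hum match
(C) leaky coupling capacitor — accounts for every observation (output clipping by oscillation → output clipping)
(D) saturated input transistor — does not account for supply rail steady
(C) alone accounts for all the evidence.

C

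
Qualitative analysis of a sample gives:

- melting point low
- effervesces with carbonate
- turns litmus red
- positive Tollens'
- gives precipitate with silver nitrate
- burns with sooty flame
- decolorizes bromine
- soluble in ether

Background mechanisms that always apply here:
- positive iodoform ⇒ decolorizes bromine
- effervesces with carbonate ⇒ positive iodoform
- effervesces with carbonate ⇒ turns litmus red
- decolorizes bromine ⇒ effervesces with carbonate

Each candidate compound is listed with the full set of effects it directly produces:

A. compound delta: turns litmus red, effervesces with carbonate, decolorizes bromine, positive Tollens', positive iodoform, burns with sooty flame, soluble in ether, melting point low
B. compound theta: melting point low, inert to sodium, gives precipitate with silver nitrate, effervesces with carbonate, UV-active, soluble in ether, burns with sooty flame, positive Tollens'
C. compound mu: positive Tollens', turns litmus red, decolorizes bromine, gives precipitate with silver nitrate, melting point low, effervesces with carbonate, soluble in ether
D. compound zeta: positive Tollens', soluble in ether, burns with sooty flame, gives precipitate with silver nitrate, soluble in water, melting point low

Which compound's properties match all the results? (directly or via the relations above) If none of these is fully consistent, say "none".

For each candidate, compare predicted effects to what was observed:
(A) compound delta — melting point low ✓; effervesces with carbonate ✓; turns litmus red ✓; positive Tollens' ✓; gives precipitate with silver nitrate ✗; burns with sooty flame ✓; decolorizes bromine ✓; soluble in ether ✓
(B) compound theta — melting point low ✓; effervesces with carbonate ✓; turns litmus red ✓ (through effervesces with carbonate → turns litmus red); positive Tollens' ✓; gives precipitate with silver nitrate ✓; burns with sooty flame ✓; decolorizes bromine ✓ (through effervesces with carbonate → positive iodoform → decolorizes bromine); soluble in ether ✓
(C) compound mu — does not account for burns with sooty flame
(D) compound zeta — does not account for effervesces with carbonate, turns litmus red, decolorizes bromine
Only (B) is consistent with every observation.

B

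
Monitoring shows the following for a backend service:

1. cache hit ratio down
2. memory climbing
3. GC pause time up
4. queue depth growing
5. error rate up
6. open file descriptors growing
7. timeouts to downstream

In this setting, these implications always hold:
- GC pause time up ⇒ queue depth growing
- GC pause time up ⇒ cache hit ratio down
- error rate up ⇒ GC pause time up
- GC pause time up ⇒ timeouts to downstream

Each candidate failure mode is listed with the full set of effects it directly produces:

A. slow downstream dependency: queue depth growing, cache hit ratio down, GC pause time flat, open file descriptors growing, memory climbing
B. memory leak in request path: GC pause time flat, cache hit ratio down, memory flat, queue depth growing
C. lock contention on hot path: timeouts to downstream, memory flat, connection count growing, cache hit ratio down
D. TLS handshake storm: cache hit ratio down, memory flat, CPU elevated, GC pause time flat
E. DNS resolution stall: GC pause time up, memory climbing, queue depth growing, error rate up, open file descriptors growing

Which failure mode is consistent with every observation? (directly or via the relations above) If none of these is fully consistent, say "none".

E

For each candidate, compare predicted effects to what was observed:
(A) slow downstream dependency — cache hit ratio down yes; memory climbing yes; GC pause time up NO; queue depth growing yes; error rate up NO; open file descriptors growing yes; timeouts to downstream NO
(B) memory leak in request path — cache hit ratio down yes; memory climbing NO; GC pause time up NO; queue depth growing yes; error rate up NO; open file descriptors growing NO; timeouts to downstream NO
(C) lock contention on hot path — cache hit ratio down yes; memory climbing NO; GC pause time up NO; queue depth growing NO; error rate up NO; open file descriptors growing NO; timeouts to downstream yes
(D) TLS handshake storm — fails on memory climbing, GC pause time up, queue depth growing, error rate up, open file descriptors growing, timeouts to downstream (predicts memory flat, not memory climbing; predicts GC pause time flat, not GC pause time up)
(E) DNS resolution stall — cache hit ratio down yes (by GC pause time up → cache hit ratio down); memory climbing yes; GC pause time up yes; queue depth growing yes; error rate up yes; open file descriptors growing yes; timeouts to downstream yes (by GC pause time up → timeouts to downstream)
(E) alone accounts for all the evidence.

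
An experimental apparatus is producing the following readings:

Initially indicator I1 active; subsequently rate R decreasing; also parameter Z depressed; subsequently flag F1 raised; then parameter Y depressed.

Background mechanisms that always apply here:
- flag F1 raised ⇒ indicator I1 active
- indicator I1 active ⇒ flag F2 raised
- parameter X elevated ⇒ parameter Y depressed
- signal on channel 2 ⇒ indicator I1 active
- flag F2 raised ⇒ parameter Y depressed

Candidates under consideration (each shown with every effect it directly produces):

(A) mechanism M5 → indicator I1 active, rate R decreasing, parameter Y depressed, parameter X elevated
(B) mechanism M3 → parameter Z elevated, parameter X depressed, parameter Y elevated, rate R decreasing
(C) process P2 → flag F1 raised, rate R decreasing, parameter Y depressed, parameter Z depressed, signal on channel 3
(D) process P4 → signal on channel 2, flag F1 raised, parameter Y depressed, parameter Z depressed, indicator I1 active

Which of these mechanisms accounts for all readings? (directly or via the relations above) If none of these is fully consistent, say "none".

Per-candidate check:
(A) mechanism M5 — indicator I1 active match; rate R decreasing match; parameter Z depressed miss; flag F1 raised miss; parameter Y depressed match
(B) mechanism M3 — fails on indicator I1 active, parameter Z depressed, flag F1 raised, parameter Y depressed (predicts parameter Z elevated, not parameter Z depressed; predicts parameter Y elevated, not parameter Y depressed)
(C) process P2 — accounts for every observation (indicator I1 active by flag F1 raised → indicator I1 active)
(D) process P4 — does not account for rate R decreasing
(C) is the only candidate with no mismatches.

C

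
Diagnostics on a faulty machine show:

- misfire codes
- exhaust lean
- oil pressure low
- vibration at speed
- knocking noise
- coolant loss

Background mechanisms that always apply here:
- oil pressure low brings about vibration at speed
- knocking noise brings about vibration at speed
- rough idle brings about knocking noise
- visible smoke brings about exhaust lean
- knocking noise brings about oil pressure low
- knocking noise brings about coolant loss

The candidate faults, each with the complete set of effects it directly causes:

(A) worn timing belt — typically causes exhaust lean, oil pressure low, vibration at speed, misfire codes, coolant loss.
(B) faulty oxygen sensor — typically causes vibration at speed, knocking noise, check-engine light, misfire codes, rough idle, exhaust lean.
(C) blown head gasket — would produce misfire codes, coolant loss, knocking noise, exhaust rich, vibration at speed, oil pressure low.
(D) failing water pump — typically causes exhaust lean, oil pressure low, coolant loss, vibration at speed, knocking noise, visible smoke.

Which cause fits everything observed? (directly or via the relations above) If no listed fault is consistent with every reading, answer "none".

Testing each hypothesis:
(A) worn timing belt — does not account for knocking noise
(B) faulty oxygen sensor — accounts for every observation (oil pressure low by knocking noise → oil pressure low)
(C) blown head gasket — fails on exhaust lean (predicts exhaust rich, not exhaust lean)
(D) failing water pump — does not account for misfire codes
Only (B) is consistent with every observation.

B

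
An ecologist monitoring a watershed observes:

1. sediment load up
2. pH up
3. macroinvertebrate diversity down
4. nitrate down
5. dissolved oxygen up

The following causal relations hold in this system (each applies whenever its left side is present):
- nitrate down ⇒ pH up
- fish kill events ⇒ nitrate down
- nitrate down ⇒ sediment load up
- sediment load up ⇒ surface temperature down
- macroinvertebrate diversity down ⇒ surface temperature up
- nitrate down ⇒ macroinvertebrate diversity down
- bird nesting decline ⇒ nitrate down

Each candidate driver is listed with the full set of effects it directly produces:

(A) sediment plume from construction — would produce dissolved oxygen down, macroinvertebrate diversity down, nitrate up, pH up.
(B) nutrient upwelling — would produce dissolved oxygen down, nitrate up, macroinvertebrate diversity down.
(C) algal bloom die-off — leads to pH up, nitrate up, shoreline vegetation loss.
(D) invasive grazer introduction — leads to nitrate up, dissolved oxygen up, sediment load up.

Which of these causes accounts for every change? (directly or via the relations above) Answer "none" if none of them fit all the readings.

none

Testing each hypothesis:
(A) sediment plume from construction — fails on sediment load up, nitrate down, dissolved oxygen up (predicts nitrate up, not nitrate down; predicts dissolved oxygen down, not dissolved oxygen up)
(B) nutrient upwelling — fails on sediment load up, pH up, nitrate down, dissolved oxygen up (predicts nitrate up, not nitrate down; predicts dissolved oxygen down, not dissolved oxygen up)
(C) algal bloom die-off — sediment load up miss; pH up match; macroinvertebrate diversity down miss; nitrate down miss; dissolved oxygen up miss
(D) invasive grazer introduction — fails on pH up, macroinvertebrate diversity down, nitrate down (predicts nitrate up, not nitrate down)
Every candidate fails on at least one observation.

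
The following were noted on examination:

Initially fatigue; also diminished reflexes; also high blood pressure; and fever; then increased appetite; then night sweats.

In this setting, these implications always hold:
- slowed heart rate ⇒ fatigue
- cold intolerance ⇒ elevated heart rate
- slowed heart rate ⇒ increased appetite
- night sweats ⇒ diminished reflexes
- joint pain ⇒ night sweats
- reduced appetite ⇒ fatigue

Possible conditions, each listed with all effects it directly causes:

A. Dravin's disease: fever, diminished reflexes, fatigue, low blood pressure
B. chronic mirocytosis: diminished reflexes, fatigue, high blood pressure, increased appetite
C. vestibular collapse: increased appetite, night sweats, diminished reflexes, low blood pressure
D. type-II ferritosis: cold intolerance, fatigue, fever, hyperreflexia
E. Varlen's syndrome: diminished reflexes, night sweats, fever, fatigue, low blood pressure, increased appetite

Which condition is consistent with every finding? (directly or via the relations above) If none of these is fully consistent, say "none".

none

For each candidate, compare predicted effects to what was observed:
(A) Dravin's disease — fails on high blood pressure, increased appetite, night sweats (predicts low blood pressure, not high blood pressure)
(B) chronic mirocytosis — fatigue ✓; diminished reflexes ✓; high blood pressure ✓; fever ✗; increased appetite ✓; night sweats ✗
(C) vestibular collapse — fails on fatigue, high blood pressure, fever (predicts low blood pressure, not high blood pressure)
(D) type-II ferritosis — fails on diminished reflexes, high blood pressure, increased appetite, night sweats (predicts hyperreflexia, not diminished reflexes)
(E) Varlen's syndrome — fatigue ✓; diminished reflexes ✓; high blood pressure ✗; fever ✓; increased appetite ✓; night sweats ✓
None of the listed candidates fits everything.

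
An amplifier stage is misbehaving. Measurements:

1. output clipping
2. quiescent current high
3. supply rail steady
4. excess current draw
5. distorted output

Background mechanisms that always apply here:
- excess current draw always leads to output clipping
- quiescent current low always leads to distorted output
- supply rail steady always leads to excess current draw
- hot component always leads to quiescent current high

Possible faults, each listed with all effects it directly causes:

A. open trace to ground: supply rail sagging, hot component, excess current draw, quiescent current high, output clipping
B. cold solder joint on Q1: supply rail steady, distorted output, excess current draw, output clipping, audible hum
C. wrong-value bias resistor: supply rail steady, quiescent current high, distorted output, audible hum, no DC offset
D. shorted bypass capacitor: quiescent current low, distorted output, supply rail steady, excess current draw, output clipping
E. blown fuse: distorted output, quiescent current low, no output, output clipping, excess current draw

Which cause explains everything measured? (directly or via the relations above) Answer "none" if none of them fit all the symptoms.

C

Checking each candidate against the observations:
(A) open trace to ground — fails on supply rail steady, distorted output (predicts supply rail sagging, not supply rail steady)
(B) cold solder joint on Q1 — does not account for quiescent current high
(C) wrong-value bias resistor — output clipping ✓ (by supply rail steady → excess current draw → output clipping); quiescent current high ✓; supply rail steady ✓; excess current draw ✓ (by supply rail steady → excess current draw); distorted output ✓
(D) shorted bypass capacitor — fails on quiescent current high (predicts quiescent current low, not quiescent current high)
(E) blown fuse — fails on quiescent current high, supply rail steady (predicts quiescent current low, not quiescent current high)
(C) alone accounts for all the evidence.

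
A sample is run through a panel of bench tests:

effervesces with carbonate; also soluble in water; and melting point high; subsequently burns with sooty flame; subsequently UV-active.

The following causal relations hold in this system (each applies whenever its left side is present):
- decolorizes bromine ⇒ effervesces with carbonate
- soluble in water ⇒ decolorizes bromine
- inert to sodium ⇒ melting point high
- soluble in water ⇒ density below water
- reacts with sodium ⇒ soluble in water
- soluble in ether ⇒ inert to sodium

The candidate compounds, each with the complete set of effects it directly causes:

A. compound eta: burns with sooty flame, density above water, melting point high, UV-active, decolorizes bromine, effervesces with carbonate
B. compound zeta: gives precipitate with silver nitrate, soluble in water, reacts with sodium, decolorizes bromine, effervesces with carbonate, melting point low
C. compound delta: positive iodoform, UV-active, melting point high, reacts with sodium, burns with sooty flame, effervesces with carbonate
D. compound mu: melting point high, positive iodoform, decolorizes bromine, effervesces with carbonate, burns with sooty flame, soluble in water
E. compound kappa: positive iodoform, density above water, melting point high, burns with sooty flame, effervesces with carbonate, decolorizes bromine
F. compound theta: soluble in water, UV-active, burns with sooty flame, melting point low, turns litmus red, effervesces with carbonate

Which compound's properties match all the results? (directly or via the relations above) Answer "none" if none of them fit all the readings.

C

Testing each hypothesis:
(A) compound eta — effervesces with carbonate ✓; soluble in water ✗; melting point high ✓; burns with sooty flame ✓; UV-active ✓
(B) compound zeta — effervesces with carbonate ✓; soluble in water ✓; melting point high ✗; burns with sooty flame ✗; UV-active ✗
(C) compound delta — effervesces with carbonate ✓; soluble in water ✓ (via reacts with sodium → soluble in water); melting point high ✓; burns with sooty flame ✓; UV-active ✓
(D) compound mu — does not account for UV-active
(E) compound kappa — effervesces with carbonate ✓; soluble in water ✗; melting point high ✓; burns with sooty flame ✓; UV-active ✗
(F) compound theta — effervesces with carbonate ✓; soluble in water ✓; melting point high ✗; burns with sooty flame ✓; UV-active ✓
(C) alone accounts for all the evidence.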